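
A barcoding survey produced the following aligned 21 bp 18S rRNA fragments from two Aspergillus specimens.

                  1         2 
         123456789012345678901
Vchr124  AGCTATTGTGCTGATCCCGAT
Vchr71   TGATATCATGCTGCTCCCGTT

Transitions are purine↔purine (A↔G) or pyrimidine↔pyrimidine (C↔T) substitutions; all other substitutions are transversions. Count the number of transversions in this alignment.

The sequences differ at positions 1 (A/T, transversion), 3 (C/A, transversion), 7 (T/C, transition), 8 (G/A, transition), 14 (A/C, transversion), 20 (A/T, transversion).
Of the 6 differences, 2 transitions and 4 transversions, so the answer is 4.

4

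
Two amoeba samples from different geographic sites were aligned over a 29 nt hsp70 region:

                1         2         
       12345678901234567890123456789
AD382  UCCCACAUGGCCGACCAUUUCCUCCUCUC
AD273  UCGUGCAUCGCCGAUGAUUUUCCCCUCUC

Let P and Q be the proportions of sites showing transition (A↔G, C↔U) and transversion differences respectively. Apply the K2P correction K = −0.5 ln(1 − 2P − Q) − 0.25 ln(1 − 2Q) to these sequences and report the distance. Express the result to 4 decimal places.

The sequences differ at positions 3 (C/G, transversion), 4 (C/U, transition), 5 (A/G, transition), 9 (G/C, transversion), 15 (C/U, transition), 16 (C/G, transversion), 21 (C/U, transition), 23 (U/C, transition).
Of the 8 differences, 5 transitions and 3 transversions over 29 sites: P = 5/29 = 0.172414, Q = 3/29 = 0.103448.
d = −0.5·ln(0.551724) − 0.25·ln(0.793104) = −0.5·(-0.594707) − 0.25·(-0.231801) = 0.3553.

0.3553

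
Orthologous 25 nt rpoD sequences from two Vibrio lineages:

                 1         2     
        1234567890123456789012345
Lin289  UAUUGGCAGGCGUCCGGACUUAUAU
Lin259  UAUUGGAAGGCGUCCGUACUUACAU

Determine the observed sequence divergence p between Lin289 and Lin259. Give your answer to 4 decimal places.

Mismatches occur at site 7 (C→A), site 17 (G→U), site 23 (U→C).
There are 3 differences over 25 sites, so p = 3/25 = 0.1200.

0.1200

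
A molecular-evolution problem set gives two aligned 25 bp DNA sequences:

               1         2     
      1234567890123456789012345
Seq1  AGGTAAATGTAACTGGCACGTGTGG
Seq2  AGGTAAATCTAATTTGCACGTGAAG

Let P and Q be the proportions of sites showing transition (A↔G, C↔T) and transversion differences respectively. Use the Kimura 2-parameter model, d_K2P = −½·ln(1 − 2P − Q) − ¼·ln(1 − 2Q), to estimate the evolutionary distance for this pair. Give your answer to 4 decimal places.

0.2329

Mismatches occur at site 9 (G→C, transversion), site 13 (C→T, transition), site 15 (G→T, transversion), site 23 (T→A, transversion), site 24 (G→A, transition).
Of the 5 differences, 2 transitions and 3 transversions over 25 sites: P = 2/25 = 0.080000, Q = 3/25 = 0.120000.
d = −0.5·ln(0.720000) − 0.25·ln(0.760000) = −0.5·(-0.328504) − 0.25·(-0.274437) = 0.2329.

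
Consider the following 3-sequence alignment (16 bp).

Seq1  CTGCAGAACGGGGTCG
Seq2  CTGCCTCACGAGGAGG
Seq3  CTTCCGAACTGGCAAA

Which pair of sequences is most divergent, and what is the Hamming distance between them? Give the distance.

8

Pairwise Hamming distances:
  Seq1 vs Seq2: 6
  Seq1 vs Seq3: 7
  Seq2 vs Seq3: 8
The largest is 8, between Seq2 and Seq3.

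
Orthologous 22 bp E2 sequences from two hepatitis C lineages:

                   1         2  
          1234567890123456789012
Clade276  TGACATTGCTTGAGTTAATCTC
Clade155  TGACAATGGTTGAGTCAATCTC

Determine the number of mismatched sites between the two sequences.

3

Differing sites — 6:T/A; 9:C/G; 16:T/C.
That gives 3 mismatches out of 22 aligned sites, so the Hamming distance is 3.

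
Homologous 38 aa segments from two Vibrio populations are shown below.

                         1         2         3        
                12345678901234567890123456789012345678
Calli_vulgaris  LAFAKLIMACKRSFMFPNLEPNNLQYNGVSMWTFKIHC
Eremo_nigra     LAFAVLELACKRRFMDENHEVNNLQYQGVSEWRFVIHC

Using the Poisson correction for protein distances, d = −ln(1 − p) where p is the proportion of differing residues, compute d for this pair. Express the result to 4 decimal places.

0.3795

Differing sites — 5:K/V; 7:I/E; 8:M/L; 13:S/R; 16:F/D; 17:P/E; 19:L/H; 21:P/V; 27:N/Q; 31:M/E; 33:T/R; 35:K/V.
p = 12/38 = 0.315789.
d = −ln(1 − 0.315789) = −ln(0.684211) = 0.3795.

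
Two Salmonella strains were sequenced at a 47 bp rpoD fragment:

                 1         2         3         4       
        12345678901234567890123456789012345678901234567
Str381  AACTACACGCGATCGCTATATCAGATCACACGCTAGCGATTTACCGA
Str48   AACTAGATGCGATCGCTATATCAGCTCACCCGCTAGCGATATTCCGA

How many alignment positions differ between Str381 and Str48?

Mismatches occur at site 6 (C/G), site 8 (C/T), site 25 (A/C), site 30 (A/C), site 41 (T/A), site 43 (A/T).
That gives 6 mismatches out of 47 aligned sites, so the Hamming distance is 6.

6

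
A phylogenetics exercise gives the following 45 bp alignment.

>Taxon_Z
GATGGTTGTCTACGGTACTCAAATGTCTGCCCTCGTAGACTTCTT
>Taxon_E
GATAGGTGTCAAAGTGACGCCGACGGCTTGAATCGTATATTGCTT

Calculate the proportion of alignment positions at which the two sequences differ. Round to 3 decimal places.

The sequences differ at positions 4 (G/A), 6 (T/G), 11 (T/A), 13 (C/A), 15 (G/T), 16 (T/G), 19 (T/G), 21 (A/C), 22 (A/G), 24 (T/C), 26 (T/G), 29 (G/T), 30 (C/G), 31 (C/A), 32 (C/A), 38 (G/T), 40 (C/T), 42 (T/G).
There are 18 differences over 45 sites, so p = 18/45 = 0.400.

0.400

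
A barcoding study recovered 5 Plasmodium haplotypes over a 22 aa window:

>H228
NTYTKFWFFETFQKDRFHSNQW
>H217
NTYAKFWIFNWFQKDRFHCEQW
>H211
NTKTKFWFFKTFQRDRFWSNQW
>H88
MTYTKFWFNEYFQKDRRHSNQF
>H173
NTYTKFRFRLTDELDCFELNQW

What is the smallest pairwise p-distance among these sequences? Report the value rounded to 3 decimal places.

Pairwise Hamming distances:
  H228 vs H217: 6
  H228 vs H211: 4
  H228 vs H88: 5
  H228 vs H173: 9
  H217 vs H211: 9
  H217 vs H88: 10
  H217 vs H173: 13
  H211 vs H88: 9
  H211 vs H173: 10
  H88 vs H173: 13
The smallest is 4 mismatches, between H228 and H211; p = 4/22 = 0.182.

0.182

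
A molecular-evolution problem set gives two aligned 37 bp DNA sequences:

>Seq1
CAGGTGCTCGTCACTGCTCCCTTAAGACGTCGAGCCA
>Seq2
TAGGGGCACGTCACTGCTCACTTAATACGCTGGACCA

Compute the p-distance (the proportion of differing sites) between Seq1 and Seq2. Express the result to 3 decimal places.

0.243

Differing sites — 1:C/T; 5:T/G; 8:T/A; 20:C/A; 26:G/T; 30:T/C; 31:C/T; 33:A/G; 34:G/A.
There are 9 differences over 37 sites, so p = 9/37 = 0.243.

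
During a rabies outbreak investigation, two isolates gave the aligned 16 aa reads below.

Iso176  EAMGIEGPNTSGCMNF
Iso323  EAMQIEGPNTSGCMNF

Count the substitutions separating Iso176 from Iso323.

1

A single mismatch occurs at site 4 (G↔Q).
That gives 1 mismatch out of 16 aligned sites, so the Hamming distance is 1.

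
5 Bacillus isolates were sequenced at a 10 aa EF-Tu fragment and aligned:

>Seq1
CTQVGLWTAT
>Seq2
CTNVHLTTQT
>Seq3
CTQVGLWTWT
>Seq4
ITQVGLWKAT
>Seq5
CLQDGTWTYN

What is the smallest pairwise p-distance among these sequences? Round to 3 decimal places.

0.100

Pairwise Hamming distances:
  Seq1 vs Seq2: 4
  Seq1 vs Seq3: 1
  Seq1 vs Seq4: 2
  Seq1 vs Seq5: 5
  Seq2 vs Seq3: 4
  Seq2 vs Seq4: 6
  Seq2 vs Seq5: 8
  Seq3 vs Seq4: 3
  Seq3 vs Seq5: 5
  Seq4 vs Seq5: 7
The smallest is 1 mismatch, between Seq1 and Seq3; p = 1/10 = 0.100.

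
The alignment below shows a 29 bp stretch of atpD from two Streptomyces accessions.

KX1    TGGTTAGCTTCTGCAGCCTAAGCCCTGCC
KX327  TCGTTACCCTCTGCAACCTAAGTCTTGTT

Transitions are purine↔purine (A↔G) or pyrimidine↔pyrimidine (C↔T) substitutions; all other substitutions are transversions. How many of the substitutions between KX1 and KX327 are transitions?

Differing sites — 2:G/C (Tv); 7:G/C (Tv); 9:T/C (Ti); 16:G/A (Ti); 23:C/T (Ti); 25:C/T (Ti); 28:C/T (Ti); 29:C/T (Ti).
Of the 8 differences, 6 transitions and 2 transversions, so the answer is 6.

6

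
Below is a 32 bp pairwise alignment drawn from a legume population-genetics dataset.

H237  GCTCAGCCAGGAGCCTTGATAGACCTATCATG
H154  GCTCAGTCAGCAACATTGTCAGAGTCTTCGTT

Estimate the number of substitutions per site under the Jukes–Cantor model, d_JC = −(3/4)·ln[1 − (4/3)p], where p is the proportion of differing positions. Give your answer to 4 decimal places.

0.5199

Differing sites — 7:C/T; 11:G/C; 13:G/A; 15:C/A; 19:A/T; 20:T/C; 24:C/G; 25:C/T; 26:T/C; 27:A/T; 30:A/G; 32:G/T.
p = 12/32 = 0.375000.
d = −0.75 · ln(1 − (4/3)·0.375000) = −0.75 · ln(0.500000) = −0.75 · (-0.693147) = 0.5199.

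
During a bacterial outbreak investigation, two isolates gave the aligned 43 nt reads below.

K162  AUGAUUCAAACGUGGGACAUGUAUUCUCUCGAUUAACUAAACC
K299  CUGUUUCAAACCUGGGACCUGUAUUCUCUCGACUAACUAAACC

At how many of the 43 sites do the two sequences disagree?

Differing sites — 1:A/C; 4:A/U; 12:G/C; 19:A/C; 33:U/C.
That gives 5 mismatches out of 43 aligned sites, so the Hamming distance is 5.

5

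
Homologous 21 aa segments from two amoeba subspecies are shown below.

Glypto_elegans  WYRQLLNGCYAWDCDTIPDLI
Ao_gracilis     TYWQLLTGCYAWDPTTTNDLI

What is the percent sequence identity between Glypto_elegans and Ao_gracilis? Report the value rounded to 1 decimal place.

66.7%

The sequences differ at positions 1 (W/T), 3 (R/W), 7 (N/T), 14 (C/P), 15 (D/T), 17 (I/T), 18 (P/N).
14 of the 21 sites match, so the percent identity is 14/21 × 100 = 66.7%.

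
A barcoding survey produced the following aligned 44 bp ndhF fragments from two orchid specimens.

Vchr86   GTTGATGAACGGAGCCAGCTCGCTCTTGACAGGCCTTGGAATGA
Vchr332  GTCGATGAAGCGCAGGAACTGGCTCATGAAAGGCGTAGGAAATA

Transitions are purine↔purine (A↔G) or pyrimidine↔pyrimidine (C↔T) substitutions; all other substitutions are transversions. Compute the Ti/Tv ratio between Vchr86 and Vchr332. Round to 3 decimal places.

Differing sites — 3:T/C (Ti); 10:C/G (Tv); 11:G/C (Tv); 13:A/C (Tv); 14:G/A (Ti); 15:C/G (Tv); 16:C/G (Tv); 18:G/A (Ti); 21:C/G (Tv); 26:T/A (Tv); 30:C/A (Tv); 35:C/G (Tv); 37:T/A (Tv); 42:T/A (Tv); 43:G/T (Tv).
Of the 15 differences, 3 transitions and 12 transversions, so Ti/Tv = 3/12 = 0.250.

0.250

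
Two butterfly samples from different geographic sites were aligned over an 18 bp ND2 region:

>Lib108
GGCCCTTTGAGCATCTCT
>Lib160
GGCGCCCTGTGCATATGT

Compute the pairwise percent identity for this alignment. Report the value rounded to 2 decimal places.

Mismatches occur at site 4 (C/G), site 6 (T/C), site 7 (T/C), site 10 (A/T), site 15 (C/A), site 17 (C/G).
12 of the 18 sites match, so the percent identity is 12/18 × 100 = 66.67%.

66.67%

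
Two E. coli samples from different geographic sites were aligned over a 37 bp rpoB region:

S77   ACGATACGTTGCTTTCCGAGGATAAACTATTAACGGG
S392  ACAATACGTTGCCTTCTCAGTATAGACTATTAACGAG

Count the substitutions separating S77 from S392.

7

The sequences differ at positions 3 (G/A), 13 (T/C), 17 (C/T), 18 (G/C), 21 (G/T), 25 (A/G), 36 (G/A).
That gives 7 mismatches out of 37 aligned sites, so the Hamming distance is 7.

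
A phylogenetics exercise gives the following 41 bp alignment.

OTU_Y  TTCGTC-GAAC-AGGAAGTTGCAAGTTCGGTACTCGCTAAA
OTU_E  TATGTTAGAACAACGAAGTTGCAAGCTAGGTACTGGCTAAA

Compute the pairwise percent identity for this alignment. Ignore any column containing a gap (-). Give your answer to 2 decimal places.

Excluding the 2 gap columns leaves 39 comparable sites.
The sequences differ at positions 2 (T/A), 3 (C/T), 6 (C/T), 14 (G/C), 26 (T/C), 28 (C/A), 35 (C/G).
32 of the 39 comparable sites match, so the percent identity is 32/39 × 100 = 82.05%.

82.05%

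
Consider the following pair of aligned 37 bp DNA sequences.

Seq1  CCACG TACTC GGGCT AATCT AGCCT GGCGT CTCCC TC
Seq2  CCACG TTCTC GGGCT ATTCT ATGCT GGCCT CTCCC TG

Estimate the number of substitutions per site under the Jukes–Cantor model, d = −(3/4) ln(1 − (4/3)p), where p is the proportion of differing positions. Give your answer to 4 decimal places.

The sequences differ at positions 7 (A/T), 17 (A/T), 22 (G/T), 23 (C/G), 29 (G/C), 37 (C/G).
p = 6/37 = 0.162162.
d = −0.75 · ln(1 − (4/3)·0.162162) = −0.75 · ln(0.783784) = −0.75 · (-0.243622) = 0.1827.

0.1827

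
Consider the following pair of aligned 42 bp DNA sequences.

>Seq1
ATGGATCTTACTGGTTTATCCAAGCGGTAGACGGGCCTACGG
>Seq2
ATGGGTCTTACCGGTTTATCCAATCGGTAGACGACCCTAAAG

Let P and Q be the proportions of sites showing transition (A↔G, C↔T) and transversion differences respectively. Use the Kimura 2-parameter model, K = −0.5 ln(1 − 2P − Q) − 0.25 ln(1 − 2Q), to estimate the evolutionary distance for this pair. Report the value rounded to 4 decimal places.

0.1904

Mismatches occur at site 5 (A/G, transition), site 12 (T/C, transition), site 24 (G/T, transversion), site 34 (G/A, transition), site 35 (G/C, transversion), site 40 (C/A, transversion), site 41 (G/A, transition).
Of the 7 differences, 4 transitions and 3 transversions over 42 sites: P = 4/42 = 0.095238, Q = 3/42 = 0.071429.
d = −0.5·ln(0.738095) − 0.25·ln(0.857142) = −0.5·(-0.303683) − 0.25·(-0.154152) = 0.1904.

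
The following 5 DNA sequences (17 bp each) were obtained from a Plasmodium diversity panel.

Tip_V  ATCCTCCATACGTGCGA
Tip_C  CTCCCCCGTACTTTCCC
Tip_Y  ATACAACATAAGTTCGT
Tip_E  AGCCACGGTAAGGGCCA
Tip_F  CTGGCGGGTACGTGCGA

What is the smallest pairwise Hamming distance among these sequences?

Pairwise Hamming distances:
  Tip_V vs Tip_C: 7
  Tip_V vs Tip_Y: 6
  Tip_V vs Tip_E: 7
  Tip_V vs Tip_F: 7
  Tip_C vs Tip_Y: 9
  Tip_C vs Tip_E: 9
  Tip_C vs Tip_F: 8
  Tip_Y vs Tip_E: 9
  Tip_Y vs Tip_F: 10
  Tip_E vs Tip_F: 9
The smallest is 6, between Tip_V and Tip_Y.

6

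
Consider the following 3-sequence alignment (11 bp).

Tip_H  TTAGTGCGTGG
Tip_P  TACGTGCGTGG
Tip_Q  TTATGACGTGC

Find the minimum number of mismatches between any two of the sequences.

Pairwise Hamming distances:
  Tip_H vs Tip_P: 2
  Tip_H vs Tip_Q: 4
  Tip_P vs Tip_Q: 6
The smallest is 2, between Tip_H and Tip_P.

2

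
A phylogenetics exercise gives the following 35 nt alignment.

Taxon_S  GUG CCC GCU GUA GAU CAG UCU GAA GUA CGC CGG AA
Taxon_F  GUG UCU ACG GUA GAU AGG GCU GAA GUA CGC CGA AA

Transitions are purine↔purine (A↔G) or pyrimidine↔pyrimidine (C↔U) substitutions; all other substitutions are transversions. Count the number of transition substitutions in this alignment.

Differing sites — 4:C/U (Ti); 6:C/U (Ti); 7:G/A (Ti); 9:U/G (Tv); 16:C/A (Tv); 17:A/G (Ti); 19:U/G (Tv); 33:G/A (Ti).
Of the 8 differences, 5 transitions and 3 transversions, so the answer is 5.

5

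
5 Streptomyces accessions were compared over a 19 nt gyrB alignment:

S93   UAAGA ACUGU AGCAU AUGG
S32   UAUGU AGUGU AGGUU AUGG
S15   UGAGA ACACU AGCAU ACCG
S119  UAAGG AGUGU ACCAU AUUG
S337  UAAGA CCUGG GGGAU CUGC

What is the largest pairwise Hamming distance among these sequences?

11

Pairwise Hamming distances:
  S93 vs S32: 5
  S93 vs S15: 5
  S93 vs S119: 4
  S93 vs S337: 6
  S32 vs S15: 10
  S32 vs S119: 6
  S32 vs S337: 9
  S15 vs S119: 8
  S15 vs S337: 11
  S119 vs S337: 10
The largest is 11, between S15 and S337.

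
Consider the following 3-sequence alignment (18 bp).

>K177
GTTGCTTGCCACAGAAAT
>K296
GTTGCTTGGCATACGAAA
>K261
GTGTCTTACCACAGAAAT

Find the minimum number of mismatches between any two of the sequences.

3

Pairwise Hamming distances:
  K177 vs K296: 5
  K177 vs K261: 3
  K296 vs K261: 8
The smallest is 3, between K177 and K261.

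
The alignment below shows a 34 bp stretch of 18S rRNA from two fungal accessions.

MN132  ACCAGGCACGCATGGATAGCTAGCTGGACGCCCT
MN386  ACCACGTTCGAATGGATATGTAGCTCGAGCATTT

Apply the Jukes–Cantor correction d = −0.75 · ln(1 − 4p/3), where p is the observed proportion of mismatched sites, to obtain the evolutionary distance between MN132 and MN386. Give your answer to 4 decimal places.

Differing sites — 5:G/C; 7:C/T; 8:A/T; 11:C/A; 19:G/T; 20:C/G; 26:G/C; 29:C/G; 30:G/C; 31:C/A; 32:C/T; 33:C/T.
p = 12/34 = 0.352941.
d = −0.75 · ln(1 − (4/3)·0.352941) = −0.75 · ln(0.529412) = −0.75 · (-0.635988) = 0.4770.

0.4770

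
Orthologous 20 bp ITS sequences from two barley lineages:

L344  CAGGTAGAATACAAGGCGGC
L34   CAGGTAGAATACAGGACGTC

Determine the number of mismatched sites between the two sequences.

Differing sites — 14:A/G; 16:G/A; 19:G/T.
That gives 3 mismatches out of 20 aligned sites, so the Hamming distance is 3.

3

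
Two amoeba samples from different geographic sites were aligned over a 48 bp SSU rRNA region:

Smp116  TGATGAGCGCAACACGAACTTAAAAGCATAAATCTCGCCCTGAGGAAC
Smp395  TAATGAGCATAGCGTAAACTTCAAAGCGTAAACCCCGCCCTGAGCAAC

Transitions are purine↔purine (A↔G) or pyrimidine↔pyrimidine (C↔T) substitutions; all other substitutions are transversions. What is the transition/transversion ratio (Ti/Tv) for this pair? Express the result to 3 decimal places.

5.000

The sequences differ at positions 2 (G/A, transition), 9 (G/A, transition), 10 (C/T, transition), 12 (A/G, transition), 14 (A/G, transition), 15 (C/T, transition), 16 (G/A, transition), 22 (A/C, transversion), 28 (A/G, transition), 33 (T/C, transition), 35 (T/C, transition), 45 (G/C, transversion).
Of the 12 differences, 10 transitions and 2 transversions, so Ti/Tv = 10/2 = 5.000.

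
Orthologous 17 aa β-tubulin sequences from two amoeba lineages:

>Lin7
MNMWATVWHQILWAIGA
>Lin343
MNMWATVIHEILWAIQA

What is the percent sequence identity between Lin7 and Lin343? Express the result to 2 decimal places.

The sequences differ at positions 8 (W/I), 10 (Q/E), 16 (G/Q).
14 of the 17 sites match, so the percent identity is 14/17 × 100 = 82.35%.

82.35%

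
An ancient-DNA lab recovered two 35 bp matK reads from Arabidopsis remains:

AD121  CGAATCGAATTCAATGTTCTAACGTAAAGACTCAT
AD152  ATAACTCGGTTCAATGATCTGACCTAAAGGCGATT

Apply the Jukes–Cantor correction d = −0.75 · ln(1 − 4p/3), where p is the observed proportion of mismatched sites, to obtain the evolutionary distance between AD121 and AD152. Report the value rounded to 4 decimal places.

The sequences differ at positions 1 (C/A), 2 (G/T), 5 (T/C), 6 (C/T), 7 (G/C), 8 (A/G), 9 (A/G), 17 (T/A), 21 (A/G), 24 (G/C), 30 (A/G), 32 (T/G), 33 (C/A), 34 (A/T).
p = 14/35 = 0.400000.
d = −0.75 · ln(1 − (4/3)·0.400000) = −0.75 · ln(0.466667) = −0.75 · (-0.762139) = 0.5716.

0.5716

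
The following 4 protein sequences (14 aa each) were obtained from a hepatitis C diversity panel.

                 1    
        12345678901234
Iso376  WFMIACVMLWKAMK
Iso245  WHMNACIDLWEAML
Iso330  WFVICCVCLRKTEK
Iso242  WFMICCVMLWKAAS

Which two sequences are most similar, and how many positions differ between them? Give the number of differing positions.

Pairwise Hamming distances:
  Iso376 vs Iso245: 6
  Iso376 vs Iso330: 6
  Iso376 vs Iso242: 3
  Iso245 vs Iso330: 11
  Iso245 vs Iso242: 8
  Iso330 vs Iso242: 6
The smallest is 3, between Iso376 and Iso242.

3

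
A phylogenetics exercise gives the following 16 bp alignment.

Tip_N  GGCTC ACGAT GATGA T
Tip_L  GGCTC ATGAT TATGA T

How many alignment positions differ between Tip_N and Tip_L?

Mismatches occur at site 7 (C↔T), site 11 (G↔T).
That gives 2 mismatches out of 16 aligned sites, so the Hamming distance is 2.

2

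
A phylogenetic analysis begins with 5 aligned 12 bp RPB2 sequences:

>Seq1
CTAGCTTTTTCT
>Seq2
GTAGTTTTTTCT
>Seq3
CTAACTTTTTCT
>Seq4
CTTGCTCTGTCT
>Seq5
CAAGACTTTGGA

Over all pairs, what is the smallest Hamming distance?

Pairwise Hamming distances:
  Seq1 vs Seq2: 2
  Seq1 vs Seq3: 1
  Seq1 vs Seq4: 3
  Seq1 vs Seq5: 6
  Seq2 vs Seq3: 3
  Seq2 vs Seq4: 5
  Seq2 vs Seq5: 7
  Seq3 vs Seq4: 4
  Seq3 vs Seq5: 7
  Seq4 vs Seq5: 9
The smallest is 1, between Seq1 and Seq3.

1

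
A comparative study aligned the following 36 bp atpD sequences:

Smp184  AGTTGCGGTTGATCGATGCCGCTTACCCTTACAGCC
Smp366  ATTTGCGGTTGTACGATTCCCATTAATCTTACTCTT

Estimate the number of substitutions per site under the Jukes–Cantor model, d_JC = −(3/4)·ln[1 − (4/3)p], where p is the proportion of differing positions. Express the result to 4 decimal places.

0.4408

The sequences differ at positions 2 (G/T), 12 (A/T), 13 (T/A), 18 (G/T), 21 (G/C), 22 (C/A), 26 (C/A), 27 (C/T), 33 (A/T), 34 (G/C), 35 (C/T), 36 (C/T).
p = 12/36 = 0.333333.
d = −0.75 · ln(1 − (4/3)·0.333333) = −0.75 · ln(0.555556) = −0.75 · (-0.587786) = 0.4408.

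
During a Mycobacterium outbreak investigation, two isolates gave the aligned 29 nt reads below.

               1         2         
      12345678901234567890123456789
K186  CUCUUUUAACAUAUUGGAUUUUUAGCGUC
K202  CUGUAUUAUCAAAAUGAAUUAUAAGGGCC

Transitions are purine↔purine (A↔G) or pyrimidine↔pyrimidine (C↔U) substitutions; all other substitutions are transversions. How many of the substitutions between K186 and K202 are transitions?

Differing sites — 3:C/G (Tv); 5:U/A (Tv); 9:A/U (Tv); 12:U/A (Tv); 14:U/A (Tv); 17:G/A (Ti); 21:U/A (Tv); 23:U/A (Tv); 26:C/G (Tv); 28:U/C (Ti).
Of the 10 differences, 2 transitions and 8 transversions, so the answer is 2.

2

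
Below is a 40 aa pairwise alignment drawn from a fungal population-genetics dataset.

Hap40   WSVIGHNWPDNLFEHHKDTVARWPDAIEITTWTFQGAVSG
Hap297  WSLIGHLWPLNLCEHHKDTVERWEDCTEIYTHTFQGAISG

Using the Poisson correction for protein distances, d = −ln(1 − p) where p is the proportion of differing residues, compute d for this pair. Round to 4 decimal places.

0.3216

Mismatches occur at site 3 (V/L), site 7 (N/L), site 10 (D/L), site 13 (F/C), site 21 (A/E), site 24 (P/E), site 26 (A/C), site 27 (I/T), site 30 (T/Y), site 32 (W/H), site 38 (V/I).
p = 11/40 = 0.275000.
d = −ln(1 − 0.275000) = −ln(0.725000) = 0.3216.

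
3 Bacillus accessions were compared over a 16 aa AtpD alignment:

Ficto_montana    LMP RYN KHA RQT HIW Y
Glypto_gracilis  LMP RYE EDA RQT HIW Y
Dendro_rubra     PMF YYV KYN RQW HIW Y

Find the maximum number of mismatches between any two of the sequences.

Pairwise Hamming distances:
  Ficto_montana vs Glypto_gracilis: 3
  Ficto_montana vs Dendro_rubra: 7
  Glypto_gracilis vs Dendro_rubra: 8
The largest is 8, between Glypto_gracilis and Dendro_rubra.

8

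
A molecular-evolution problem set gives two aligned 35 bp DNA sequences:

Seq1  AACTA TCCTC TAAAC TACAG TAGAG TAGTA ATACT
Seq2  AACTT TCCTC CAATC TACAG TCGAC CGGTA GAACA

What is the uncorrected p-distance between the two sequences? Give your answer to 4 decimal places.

The sequences differ at positions 5 (A/T), 11 (T/C), 14 (A/T), 22 (A/C), 25 (G/C), 26 (T/C), 27 (A/G), 31 (A/G), 32 (T/A), 35 (T/A).
There are 10 differences over 35 sites, so p = 10/35 = 0.2857.

0.2857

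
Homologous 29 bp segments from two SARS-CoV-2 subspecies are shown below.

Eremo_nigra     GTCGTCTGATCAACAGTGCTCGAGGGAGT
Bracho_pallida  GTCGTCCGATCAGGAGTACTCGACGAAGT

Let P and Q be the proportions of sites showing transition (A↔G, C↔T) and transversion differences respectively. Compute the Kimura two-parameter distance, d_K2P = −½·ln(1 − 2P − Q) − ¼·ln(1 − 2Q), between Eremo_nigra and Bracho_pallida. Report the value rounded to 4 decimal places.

Mismatches occur at site 7 (T/C, transition), site 13 (A/G, transition), site 14 (C/G, transversion), site 18 (G/A, transition), site 24 (G/C, transversion), site 26 (G/A, transition).
Of the 6 differences, 4 transitions and 2 transversions over 29 sites: P = 4/29 = 0.137931, Q = 2/29 = 0.068966.
d = −0.5·ln(0.655172) − 0.25·ln(0.862068) = −0.5·(-0.422857) − 0.25·(-0.148421) = 0.2485.

0.2485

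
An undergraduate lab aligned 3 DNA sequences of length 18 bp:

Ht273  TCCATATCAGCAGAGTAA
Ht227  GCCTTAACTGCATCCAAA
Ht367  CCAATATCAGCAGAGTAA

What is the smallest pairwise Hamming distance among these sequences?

Pairwise Hamming distances:
  Ht273 vs Ht227: 8
  Ht273 vs Ht367: 2
  Ht227 vs Ht367: 9
The smallest is 2, between Ht273 and Ht367.

2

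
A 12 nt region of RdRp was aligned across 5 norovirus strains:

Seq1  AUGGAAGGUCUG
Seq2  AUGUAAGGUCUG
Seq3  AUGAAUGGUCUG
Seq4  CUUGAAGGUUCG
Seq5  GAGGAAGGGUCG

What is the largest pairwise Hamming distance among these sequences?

Pairwise Hamming distances:
  Seq1 vs Seq2: 1
  Seq1 vs Seq3: 2
  Seq1 vs Seq4: 4
  Seq1 vs Seq5: 5
  Seq2 vs Seq3: 2
  Seq2 vs Seq4: 5
  Seq2 vs Seq5: 6
  Seq3 vs Seq4: 6
  Seq3 vs Seq5: 7
  Seq4 vs Seq5: 4
The largest is 7, between Seq3 and Seq5.

7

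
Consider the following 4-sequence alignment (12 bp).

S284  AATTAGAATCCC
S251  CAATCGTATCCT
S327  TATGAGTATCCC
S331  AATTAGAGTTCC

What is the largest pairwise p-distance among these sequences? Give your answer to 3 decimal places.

0.583

Pairwise Hamming distances:
  S284 vs S251: 5
  S284 vs S327: 3
  S284 vs S331: 2
  S251 vs S327: 5
  S251 vs S331: 7
  S327 vs S331: 5
The largest is 7 mismatches, between S251 and S331; p = 7/12 = 0.583.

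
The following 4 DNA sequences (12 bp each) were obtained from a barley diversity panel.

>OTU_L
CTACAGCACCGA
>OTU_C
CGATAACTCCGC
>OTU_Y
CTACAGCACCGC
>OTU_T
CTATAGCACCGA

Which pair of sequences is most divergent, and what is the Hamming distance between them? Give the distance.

5

Pairwise Hamming distances:
  OTU_L vs OTU_C: 5
  OTU_L vs OTU_Y: 1
  OTU_L vs OTU_T: 1
  OTU_C vs OTU_Y: 4
  OTU_C vs OTU_T: 4
  OTU_Y vs OTU_T: 2
The largest is 5, between OTU_L and OTU_C.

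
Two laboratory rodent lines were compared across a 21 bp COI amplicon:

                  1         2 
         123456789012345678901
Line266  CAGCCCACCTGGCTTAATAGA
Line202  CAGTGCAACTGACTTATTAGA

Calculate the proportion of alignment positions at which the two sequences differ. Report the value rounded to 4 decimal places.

0.2381

Differing sites — 4:C/T; 5:C/G; 8:C/A; 12:G/A; 17:A/T.
There are 5 differences over 21 sites, so p = 5/21 = 0.2381.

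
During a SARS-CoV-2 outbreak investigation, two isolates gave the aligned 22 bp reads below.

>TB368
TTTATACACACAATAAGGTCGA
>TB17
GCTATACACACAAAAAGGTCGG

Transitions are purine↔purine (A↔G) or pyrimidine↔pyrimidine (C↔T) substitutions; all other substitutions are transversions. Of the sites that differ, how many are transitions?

2

The sequences differ at positions 1 (T/G, transversion), 2 (T/C, transition), 14 (T/A, transversion), 22 (A/G, transition).
Of the 4 differences, 2 transitions and 2 transversions, so the answer is 2.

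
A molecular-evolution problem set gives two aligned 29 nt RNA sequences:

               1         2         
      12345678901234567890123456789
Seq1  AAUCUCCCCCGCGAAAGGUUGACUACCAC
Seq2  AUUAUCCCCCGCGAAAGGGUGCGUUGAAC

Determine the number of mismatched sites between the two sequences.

Mismatches occur at site 2 (A→U), site 4 (C→A), site 19 (U→G), site 22 (A→C), site 23 (C→G), site 25 (A→U), site 26 (C→G), site 27 (C→A).
That gives 8 mismatches out of 29 aligned sites, so the Hamming distance is 8.

8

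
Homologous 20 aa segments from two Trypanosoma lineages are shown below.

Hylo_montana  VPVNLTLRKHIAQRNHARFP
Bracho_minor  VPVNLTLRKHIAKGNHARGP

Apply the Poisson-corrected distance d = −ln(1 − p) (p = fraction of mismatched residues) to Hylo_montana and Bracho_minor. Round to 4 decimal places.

The sequences differ at positions 13 (Q/K), 14 (R/G), 19 (F/G).
p = 3/20 = 0.150000.
d = −ln(1 − 0.150000) = −ln(0.850000) = 0.1625.

0.1625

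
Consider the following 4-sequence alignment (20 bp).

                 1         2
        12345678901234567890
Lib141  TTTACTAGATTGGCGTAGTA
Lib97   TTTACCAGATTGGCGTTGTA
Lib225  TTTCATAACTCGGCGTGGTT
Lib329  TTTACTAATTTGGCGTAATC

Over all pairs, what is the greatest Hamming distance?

Pairwise Hamming distances:
  Lib141 vs Lib97: 2
  Lib141 vs Lib225: 7
  Lib141 vs Lib329: 4
  Lib97 vs Lib225: 8
  Lib97 vs Lib329: 6
  Lib225 vs Lib329: 7
The largest is 8, between Lib97 and Lib225.

8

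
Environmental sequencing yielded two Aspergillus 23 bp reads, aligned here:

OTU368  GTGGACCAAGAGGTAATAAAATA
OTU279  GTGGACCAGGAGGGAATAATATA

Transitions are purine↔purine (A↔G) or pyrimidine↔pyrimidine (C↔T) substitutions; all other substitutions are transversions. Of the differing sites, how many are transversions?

2

Differing sites — 9:A/G (Ti); 14:T/G (Tv); 20:A/T (Tv).
Of the 3 differences, 1 transition and 2 transversions, so the answer is 2.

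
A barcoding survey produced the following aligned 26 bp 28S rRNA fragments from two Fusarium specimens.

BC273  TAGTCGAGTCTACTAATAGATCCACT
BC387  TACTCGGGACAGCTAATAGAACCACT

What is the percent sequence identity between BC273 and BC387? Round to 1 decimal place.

The sequences differ at positions 3 (G/C), 7 (A/G), 9 (T/A), 11 (T/A), 12 (A/G), 21 (T/A).
20 of the 26 sites match, so the percent identity is 20/26 × 100 = 76.9%.

76.9%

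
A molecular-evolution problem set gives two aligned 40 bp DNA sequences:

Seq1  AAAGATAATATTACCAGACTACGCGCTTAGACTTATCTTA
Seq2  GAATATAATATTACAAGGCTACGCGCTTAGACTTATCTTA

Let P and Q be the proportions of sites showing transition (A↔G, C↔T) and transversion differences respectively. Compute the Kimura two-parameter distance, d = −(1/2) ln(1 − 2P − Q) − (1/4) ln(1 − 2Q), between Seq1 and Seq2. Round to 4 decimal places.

0.1076

Mismatches occur at site 1 (A→G, transition), site 4 (G→T, transversion), site 15 (C→A, transversion), site 18 (A→G, transition).
Of the 4 differences, 2 transitions and 2 transversions over 40 sites: P = 2/40 = 0.050000, Q = 2/40 = 0.050000.
d = −0.5·ln(0.850000) − 0.25·ln(0.900000) = −0.5·(-0.162519) − 0.25·(-0.105361) = 0.1076.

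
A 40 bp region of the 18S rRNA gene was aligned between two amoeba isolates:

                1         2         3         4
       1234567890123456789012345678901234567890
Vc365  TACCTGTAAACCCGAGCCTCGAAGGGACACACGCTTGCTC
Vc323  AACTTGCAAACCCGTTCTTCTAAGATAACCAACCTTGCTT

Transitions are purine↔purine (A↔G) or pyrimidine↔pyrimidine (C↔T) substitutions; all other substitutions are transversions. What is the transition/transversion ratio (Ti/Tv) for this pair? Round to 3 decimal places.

Mismatches occur at site 1 (T→A, transversion), site 4 (C→T, transition), site 7 (T→C, transition), site 15 (A→T, transversion), site 16 (G→T, transversion), site 18 (C→T, transition), site 21 (G→T, transversion), site 25 (G→A, transition), site 26 (G→T, transversion), site 28 (C→A, transversion), site 29 (A→C, transversion), site 32 (C→A, transversion), site 33 (G→C, transversion), site 40 (C→T, transition).
Of the 14 differences, 5 transitions and 9 transversions, so Ti/Tv = 5/9 = 0.556.

0.556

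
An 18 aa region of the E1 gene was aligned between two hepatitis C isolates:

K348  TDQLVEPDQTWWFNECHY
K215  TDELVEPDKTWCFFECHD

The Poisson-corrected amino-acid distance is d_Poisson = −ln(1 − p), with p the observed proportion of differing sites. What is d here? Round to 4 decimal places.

0.3254

Mismatches occur at site 3 (Q↔E), site 9 (Q↔K), site 12 (W↔C), site 14 (N↔F), site 18 (Y↔D).
p = 5/18 = 0.277778.
d = −ln(1 − 0.277778) = −ln(0.722222) = 0.3254.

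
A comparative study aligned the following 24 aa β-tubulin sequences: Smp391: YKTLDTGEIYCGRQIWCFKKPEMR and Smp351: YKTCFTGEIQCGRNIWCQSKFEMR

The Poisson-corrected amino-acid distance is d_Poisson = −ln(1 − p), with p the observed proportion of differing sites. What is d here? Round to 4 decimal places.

0.3448

The sequences differ at positions 4 (L/C), 5 (D/F), 10 (Y/Q), 14 (Q/N), 18 (F/Q), 19 (K/S), 21 (P/F).
p = 7/24 = 0.291667.
d = −ln(1 − 0.291667) = −ln(0.708333) = 0.3448.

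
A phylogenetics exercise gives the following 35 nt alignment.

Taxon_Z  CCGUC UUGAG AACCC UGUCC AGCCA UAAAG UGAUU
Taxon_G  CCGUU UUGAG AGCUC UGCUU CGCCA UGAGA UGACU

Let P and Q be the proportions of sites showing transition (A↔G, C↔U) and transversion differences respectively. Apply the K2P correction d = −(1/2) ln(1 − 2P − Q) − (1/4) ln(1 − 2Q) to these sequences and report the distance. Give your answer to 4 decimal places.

Mismatches occur at site 5 (C/U, transition), site 12 (A/G, transition), site 14 (C/U, transition), site 18 (U/C, transition), site 19 (C/U, transition), site 20 (C/U, transition), site 21 (A/C, transversion), site 27 (A/G, transition), site 29 (A/G, transition), site 30 (G/A, transition), site 34 (U/C, transition).
Of the 11 differences, 10 transitions and 1 transversion over 35 sites: P = 10/35 = 0.285714, Q = 1/35 = 0.028571.
d = −0.5·ln(0.400001) − 0.25·ln(0.942858) = −0.5·(-0.916288) − 0.25·(-0.058840) = 0.4729.

0.4729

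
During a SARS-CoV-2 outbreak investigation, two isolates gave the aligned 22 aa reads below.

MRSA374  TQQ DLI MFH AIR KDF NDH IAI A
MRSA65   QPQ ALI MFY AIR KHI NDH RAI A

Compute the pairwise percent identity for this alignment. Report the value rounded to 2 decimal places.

68.18%

Mismatches occur at site 1 (T/Q), site 2 (Q/P), site 4 (D/A), site 9 (H/Y), site 14 (D/H), site 15 (F/I), site 19 (I/R).
15 of the 22 sites match, so the percent identity is 15/22 × 100 = 68.18%.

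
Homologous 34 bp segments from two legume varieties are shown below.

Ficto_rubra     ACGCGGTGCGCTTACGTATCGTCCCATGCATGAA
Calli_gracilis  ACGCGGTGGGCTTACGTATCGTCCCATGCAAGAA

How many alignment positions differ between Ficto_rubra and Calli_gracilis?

The sequences differ at positions 9 (C/G), 31 (T/A).
That gives 2 mismatches out of 34 aligned sites, so the Hamming distance is 2.

2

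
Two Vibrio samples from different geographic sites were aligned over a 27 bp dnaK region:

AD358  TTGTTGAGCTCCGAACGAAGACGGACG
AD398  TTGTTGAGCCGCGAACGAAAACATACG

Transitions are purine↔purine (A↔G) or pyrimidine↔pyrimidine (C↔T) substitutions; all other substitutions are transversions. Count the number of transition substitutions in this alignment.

Differing sites — 10:T/C (Ti); 11:C/G (Tv); 20:G/A (Ti); 23:G/A (Ti); 24:G/T (Tv).
Of the 5 differences, 3 transitions and 2 transversions, so the answer is 3.

3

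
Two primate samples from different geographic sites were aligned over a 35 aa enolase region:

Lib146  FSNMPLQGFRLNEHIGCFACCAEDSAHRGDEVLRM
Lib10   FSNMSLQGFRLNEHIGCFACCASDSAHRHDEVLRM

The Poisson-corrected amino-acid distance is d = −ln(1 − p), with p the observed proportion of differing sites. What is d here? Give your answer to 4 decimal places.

0.0896

The sequences differ at positions 5 (P/S), 23 (E/S), 29 (G/H).
p = 3/35 = 0.085714.
d = −ln(1 − 0.085714) = −ln(0.914286) = 0.0896.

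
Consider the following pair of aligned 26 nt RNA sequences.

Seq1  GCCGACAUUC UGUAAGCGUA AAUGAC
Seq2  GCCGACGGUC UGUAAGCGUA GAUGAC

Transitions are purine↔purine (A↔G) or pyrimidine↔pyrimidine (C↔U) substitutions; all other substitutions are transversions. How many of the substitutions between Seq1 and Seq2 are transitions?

2

Mismatches occur at site 7 (A/G, transition), site 8 (U/G, transversion), site 21 (A/G, transition).
Of the 3 differences, 2 transitions and 1 transversion, so the answer is 2.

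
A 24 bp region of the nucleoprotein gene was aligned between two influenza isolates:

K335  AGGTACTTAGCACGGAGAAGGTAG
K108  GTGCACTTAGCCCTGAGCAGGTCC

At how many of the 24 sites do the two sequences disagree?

Mismatches occur at site 1 (A/G), site 2 (G/T), site 4 (T/C), site 12 (A/C), site 14 (G/T), site 18 (A/C), site 23 (A/C), site 24 (G/C).
That gives 8 mismatches out of 24 aligned sites, so the Hamming distance is 8.

8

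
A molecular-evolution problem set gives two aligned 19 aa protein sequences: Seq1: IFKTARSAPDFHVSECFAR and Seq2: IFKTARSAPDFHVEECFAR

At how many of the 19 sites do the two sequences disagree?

1

Differing sites — 14:S/E.
That gives 1 mismatch out of 19 aligned sites, so the Hamming distance is 1.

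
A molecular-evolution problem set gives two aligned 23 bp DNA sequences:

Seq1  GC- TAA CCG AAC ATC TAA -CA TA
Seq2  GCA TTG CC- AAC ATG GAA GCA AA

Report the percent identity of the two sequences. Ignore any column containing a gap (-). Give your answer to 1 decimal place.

75.0%

Excluding the 3 gap columns leaves 20 comparable sites.
Differing sites — 5:A/T; 6:A/G; 15:C/G; 16:T/G; 22:T/A.
15 of the 20 comparable sites match, so the percent identity is 15/20 × 100 = 75.0%.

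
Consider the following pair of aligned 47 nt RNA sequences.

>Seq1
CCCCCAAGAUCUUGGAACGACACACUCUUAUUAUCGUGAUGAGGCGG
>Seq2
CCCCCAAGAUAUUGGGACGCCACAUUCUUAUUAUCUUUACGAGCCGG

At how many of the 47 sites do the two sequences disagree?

8

The sequences differ at positions 11 (C/A), 16 (A/G), 20 (A/C), 25 (C/U), 36 (G/U), 38 (G/U), 40 (U/C), 44 (G/C).
That gives 8 mismatches out of 47 aligned sites, so the Hamming distance is 8.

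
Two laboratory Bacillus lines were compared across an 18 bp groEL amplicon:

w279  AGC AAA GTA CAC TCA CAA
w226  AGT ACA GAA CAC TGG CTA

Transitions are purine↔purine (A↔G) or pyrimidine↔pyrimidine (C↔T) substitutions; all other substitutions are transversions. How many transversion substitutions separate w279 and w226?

Differing sites — 3:C/T (Ti); 5:A/C (Tv); 8:T/A (Tv); 14:C/G (Tv); 15:A/G (Ti); 17:A/T (Tv).
Of the 6 differences, 2 transitions and 4 transversions, so the answer is 4.

4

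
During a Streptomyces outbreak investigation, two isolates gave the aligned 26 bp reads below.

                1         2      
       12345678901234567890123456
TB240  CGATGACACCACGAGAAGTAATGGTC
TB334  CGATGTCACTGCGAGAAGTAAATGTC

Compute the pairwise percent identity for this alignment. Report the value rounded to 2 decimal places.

80.77%

Mismatches occur at site 6 (A→T), site 10 (C→T), site 11 (A→G), site 22 (T→A), site 23 (G→T).
21 of the 26 sites match, so the percent identity is 21/26 × 100 = 80.77%.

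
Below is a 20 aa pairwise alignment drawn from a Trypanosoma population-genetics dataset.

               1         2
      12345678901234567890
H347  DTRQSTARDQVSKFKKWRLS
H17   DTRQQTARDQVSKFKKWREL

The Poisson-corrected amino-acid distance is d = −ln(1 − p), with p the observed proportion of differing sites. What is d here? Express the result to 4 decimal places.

Differing sites — 5:S/Q; 19:L/E; 20:S/L.
p = 3/20 = 0.150000.
d = −ln(1 − 0.150000) = −ln(0.850000) = 0.1625.

0.1625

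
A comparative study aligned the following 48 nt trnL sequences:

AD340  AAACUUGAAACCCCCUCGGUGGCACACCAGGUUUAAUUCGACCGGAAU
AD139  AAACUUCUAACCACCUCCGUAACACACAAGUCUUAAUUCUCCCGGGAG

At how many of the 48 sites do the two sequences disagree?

Mismatches occur at site 7 (G↔C), site 8 (A↔U), site 13 (C↔A), site 18 (G↔C), site 21 (G↔A), site 22 (G↔A), site 28 (C↔A), site 31 (G↔U), site 32 (U↔C), site 40 (G↔U), site 41 (A↔C), site 46 (A↔G), site 48 (U↔G).
That gives 13 mismatches out of 48 aligned sites, so the Hamming distance is 13.

13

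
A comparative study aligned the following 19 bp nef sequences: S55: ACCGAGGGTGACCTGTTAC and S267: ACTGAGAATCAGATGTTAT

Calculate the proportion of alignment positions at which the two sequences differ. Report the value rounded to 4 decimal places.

Mismatches occur at site 3 (C/T), site 7 (G/A), site 8 (G/A), site 10 (G/C), site 12 (C/G), site 13 (C/A), site 19 (C/T).
There are 7 differences over 19 sites, so p = 7/19 = 0.3684.

0.3684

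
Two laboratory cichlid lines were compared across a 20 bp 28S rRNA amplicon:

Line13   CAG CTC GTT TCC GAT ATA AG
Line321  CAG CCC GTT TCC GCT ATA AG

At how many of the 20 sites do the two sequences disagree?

The sequences differ at positions 5 (T/C), 14 (A/C).
That gives 2 mismatches out of 20 aligned sites, so the Hamming distance is 2.

2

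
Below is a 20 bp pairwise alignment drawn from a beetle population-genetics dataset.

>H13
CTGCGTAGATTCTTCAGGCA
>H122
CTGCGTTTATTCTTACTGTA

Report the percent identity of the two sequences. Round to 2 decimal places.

Differing sites — 7:A/T; 8:G/T; 15:C/A; 16:A/C; 17:G/T; 19:C/T.
14 of the 20 sites match, so the percent identity is 14/20 × 100 = 70.00%.

70.00%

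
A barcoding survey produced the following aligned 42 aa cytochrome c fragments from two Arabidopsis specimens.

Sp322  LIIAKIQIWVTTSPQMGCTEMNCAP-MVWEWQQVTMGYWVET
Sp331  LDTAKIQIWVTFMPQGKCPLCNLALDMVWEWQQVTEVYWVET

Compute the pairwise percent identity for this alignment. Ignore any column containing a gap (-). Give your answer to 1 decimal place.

Excluding the 1 gap column leaves 41 comparable sites.
Mismatches occur at site 2 (I/D), site 3 (I/T), site 12 (T/F), site 13 (S/M), site 16 (M/G), site 17 (G/K), site 19 (T/P), site 20 (E/L), site 21 (M/C), site 23 (C/L), site 25 (P/L), site 36 (M/E), site 37 (G/V).
28 of the 41 comparable sites match, so the percent identity is 28/41 × 100 = 68.3%.

68.3%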